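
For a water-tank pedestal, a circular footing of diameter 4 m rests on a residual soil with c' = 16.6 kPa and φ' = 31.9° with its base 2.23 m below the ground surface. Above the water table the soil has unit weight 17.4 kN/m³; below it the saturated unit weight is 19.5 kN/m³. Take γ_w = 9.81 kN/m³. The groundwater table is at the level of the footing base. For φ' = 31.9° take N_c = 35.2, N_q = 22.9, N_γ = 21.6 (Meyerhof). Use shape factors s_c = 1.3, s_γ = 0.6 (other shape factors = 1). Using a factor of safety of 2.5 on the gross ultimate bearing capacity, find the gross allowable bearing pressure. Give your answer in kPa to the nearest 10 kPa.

q_all ≈ 760 kPa

q = γ·D_f = 17.4 × 2.23 = 38.802 kPa.
For the ½γBN_γ term take γ' = 19.5 − 9.81 = 9.69 kN/m³ (soil below base is submerged).
c·N_c·s_c = 16.6 × 35.2 × 1.3 = 759.62 kPa
q·N_q = 38.802 × 22.9 = 888.57 kPa
0.5·γ·B·N_γ·s_γ = 0.5 × 9.69 × 4 × 21.6 × 0.6 = 251.16 kPa
q_ult = 759.62 + 888.57 + 251.16 = 1899.3 kPa.
q_all = 1899.3 / 2.5 = 759.74 kPa.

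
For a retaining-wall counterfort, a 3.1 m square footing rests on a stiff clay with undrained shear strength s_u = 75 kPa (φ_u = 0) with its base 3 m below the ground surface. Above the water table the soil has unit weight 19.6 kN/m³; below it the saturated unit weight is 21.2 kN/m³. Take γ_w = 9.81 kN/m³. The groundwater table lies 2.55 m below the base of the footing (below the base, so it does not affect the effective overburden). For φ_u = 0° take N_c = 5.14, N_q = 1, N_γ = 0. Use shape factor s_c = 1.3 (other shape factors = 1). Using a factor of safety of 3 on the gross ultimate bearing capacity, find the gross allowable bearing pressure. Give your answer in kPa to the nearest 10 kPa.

Effective surcharge at the founding depth q = γ·D_f = 19.6 × 3 = 58.8 kPa.
q_ult = c·N_c·s_c + q·N_q
     = 75 × 5.14 × 1.3 + 58.8 × 1
     = 501.15 + 58.8 = 559.95 kPa.
q_all = 559.95 / 3 = 186.65 kPa.

q_all ≈ 190 kPa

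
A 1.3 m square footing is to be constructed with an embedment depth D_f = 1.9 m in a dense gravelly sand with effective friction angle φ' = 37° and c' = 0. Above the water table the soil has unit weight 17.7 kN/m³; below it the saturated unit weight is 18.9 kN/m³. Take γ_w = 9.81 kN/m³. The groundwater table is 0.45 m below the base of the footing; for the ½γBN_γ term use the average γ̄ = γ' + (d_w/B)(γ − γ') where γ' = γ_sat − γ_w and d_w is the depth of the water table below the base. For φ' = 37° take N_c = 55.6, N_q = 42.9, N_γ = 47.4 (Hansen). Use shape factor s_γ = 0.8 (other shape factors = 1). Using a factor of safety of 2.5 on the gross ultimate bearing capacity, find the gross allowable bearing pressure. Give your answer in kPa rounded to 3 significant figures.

Effective surcharge at the founding depth q = γ·D_f = 17.7 × 1.9 = 33.63 kPa.
With d_w = 0.45 m < B, γ̄ = 9.09 + (0.45/1.3) × (17.7 − 9.09) = 12.07 kN/m³.
q_ult = q·N_q + 0.5·γ·B·N_γ·s_γ
     = 33.63 × 42.9 + 0.5 × 12.07 × 1.3 × 47.4 × 0.8
     = 1442.7 + 297.51 = 1740.2 kPa.
q_all = 1740.2 / 2.5 = 696.1 kPa.

q_all ≈ 696 kPa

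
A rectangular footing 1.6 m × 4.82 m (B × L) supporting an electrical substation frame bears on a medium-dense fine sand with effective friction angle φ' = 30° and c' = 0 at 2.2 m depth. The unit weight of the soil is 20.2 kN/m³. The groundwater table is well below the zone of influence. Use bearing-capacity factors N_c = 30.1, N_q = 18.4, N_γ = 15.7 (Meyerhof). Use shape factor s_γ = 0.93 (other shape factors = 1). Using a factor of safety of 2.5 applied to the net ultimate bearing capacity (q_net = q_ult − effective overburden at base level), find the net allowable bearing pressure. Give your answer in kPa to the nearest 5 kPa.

q_all(net) ≈ 405 kPa

Overburden at base level: q = 20.2 × 2.2 = 44.44 kPa.
Surcharge term q·N_q = 44.44 × 18.4 = 817.7 kPa; self-weight term 0.5·γ·B·N_γ·s_γ = 0.5 × 20.2 × 1.6 × 15.7 × 0.93 = 235.95 kPa.
q_ult = 817.7 + 235.95 = 1053.6 kPa.
Net ultimate: q_net = 1053.6 − 44.44 = 1009.2 kPa.
q_all(net) = 1009.2 / 2.5 = 403.68 kPa.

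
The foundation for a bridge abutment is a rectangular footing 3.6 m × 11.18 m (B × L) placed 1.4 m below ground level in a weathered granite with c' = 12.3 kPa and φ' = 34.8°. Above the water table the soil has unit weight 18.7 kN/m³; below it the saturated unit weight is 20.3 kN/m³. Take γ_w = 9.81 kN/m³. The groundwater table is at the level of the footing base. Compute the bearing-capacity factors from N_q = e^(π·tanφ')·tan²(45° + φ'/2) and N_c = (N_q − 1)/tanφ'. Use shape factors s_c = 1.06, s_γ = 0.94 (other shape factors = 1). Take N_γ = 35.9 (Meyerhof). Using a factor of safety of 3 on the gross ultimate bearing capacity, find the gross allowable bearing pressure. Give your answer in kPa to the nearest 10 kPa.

q_all ≈ 690 kPa

N_q = e^(π·tan34.8°)·tan²(62.4°) = 32.48; N_c = (N_q − 1)/tanφ' = 45.29.
Overburden at base level: q = 18.7 × 1.4 = 26.18 kPa.
Below the base the soil is submerged, so the ½γBN_γ term uses γ' = 20.3 − 9.81 = 10.49 kN/m³.
Cohesion term c·N_c·s_c = 12.3 × 45.294 × 1.06 = 590.54 kPa; surcharge term q·N_q = 26.18 × 32.48 = 850.33 kPa; self-weight term 0.5·γ·B·N_γ·s_γ = 0.5 × 10.49 × 3.6 × 35.9 × 0.94 = 637.19 kPa.
q_ult = 590.54 + 850.33 + 637.19 = 2078.1 kPa.
q_all = 2078.1 / 3 = 692.69 kPa.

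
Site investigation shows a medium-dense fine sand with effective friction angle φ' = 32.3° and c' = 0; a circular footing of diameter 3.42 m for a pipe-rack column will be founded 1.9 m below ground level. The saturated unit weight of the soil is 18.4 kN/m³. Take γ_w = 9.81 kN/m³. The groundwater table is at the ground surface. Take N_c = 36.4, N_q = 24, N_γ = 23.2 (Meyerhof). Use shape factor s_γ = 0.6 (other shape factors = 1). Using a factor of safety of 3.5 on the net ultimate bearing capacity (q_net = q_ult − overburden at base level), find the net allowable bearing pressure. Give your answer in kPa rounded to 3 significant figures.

q_all(net) ≈ 166 kPa

With the water table at the surface the whole profile is submerged: γ' = 18.4 − 9.81 = 8.59 kN/m³, so q = γ'·D_f = 16.321 kPa; the same γ' applies in the ½γBN_γ term.
q_ult = q·N_q + 0.5·γ·B·N_γ·s_γ
     = 16.321 × 24 + 0.5 × 8.59 × 3.42 × 23.2 × 0.6
     = 391.7 + 204.47 = 596.17 kPa.
q_net = 596.17 − 16.321 = 579.85 kPa.
q_all(net) = 579.85 / 3.5 = 165.67 kPa.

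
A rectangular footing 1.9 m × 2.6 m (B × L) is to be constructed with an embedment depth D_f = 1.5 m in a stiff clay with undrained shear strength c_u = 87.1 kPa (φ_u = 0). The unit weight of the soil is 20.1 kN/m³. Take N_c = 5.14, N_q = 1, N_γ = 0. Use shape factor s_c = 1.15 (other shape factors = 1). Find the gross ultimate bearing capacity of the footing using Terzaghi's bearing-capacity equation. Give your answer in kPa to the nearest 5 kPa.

q_ult ≈ 545 kPa

Effective surcharge at the founding depth q = γ·D_f = 20.1 × 1.5 = 30.15 kPa.
q_ult = c·N_c·s_c + q·N_q
     = 87.1 × 5.14 × 1.15 + 30.15 × 1
     = 514.85 + 30.15 = 545 kPa.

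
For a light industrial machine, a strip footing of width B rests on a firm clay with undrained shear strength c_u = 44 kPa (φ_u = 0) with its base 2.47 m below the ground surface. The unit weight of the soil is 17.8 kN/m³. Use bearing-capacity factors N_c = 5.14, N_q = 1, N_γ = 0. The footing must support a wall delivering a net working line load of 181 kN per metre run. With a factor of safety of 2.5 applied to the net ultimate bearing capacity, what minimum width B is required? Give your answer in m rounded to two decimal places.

Effective surcharge at the founding depth q = γ·D_f = 17.8 × 2.47 = 43.966 kPa.
q_ult = c·N_c + q·N_q
     = 44 × 5.14 + 43.966 × 1
     = 226.16 + 43.966 = 270.13 kPa.
For φ = 0 the ½γBN_γ term vanishes, so q_ult is independent of B. q_net = 270.13 − 43.966 = 226.16 kPa; q_all(net) = 226.16/2.5 = 90.464 kPa.
Required width B = w / q_all(net) = 181 / 90.464 = 2.001 m.

B = 2.00 m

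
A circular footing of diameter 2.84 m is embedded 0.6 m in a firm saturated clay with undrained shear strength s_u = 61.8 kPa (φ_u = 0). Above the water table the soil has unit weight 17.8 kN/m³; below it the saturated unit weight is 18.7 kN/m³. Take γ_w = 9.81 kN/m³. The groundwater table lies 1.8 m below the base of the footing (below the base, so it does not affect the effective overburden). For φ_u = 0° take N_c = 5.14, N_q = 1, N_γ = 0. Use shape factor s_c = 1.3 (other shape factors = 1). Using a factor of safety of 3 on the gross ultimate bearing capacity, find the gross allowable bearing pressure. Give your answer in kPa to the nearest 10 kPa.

q_all ≈ 140 kPa

Overburden at base level: q = 17.8 × 0.6 = 10.68 kPa.
Cohesion term c·N_c·s_c = 61.8 × 5.14 × 1.3 = 412.95 kPa; surcharge term q·N_q = 10.68 × 1 = 10.68 kPa.
q_ult = 412.95 + 10.68 = 423.63 kPa.
q_all = 423.63 / 3 = 141.21 kPa.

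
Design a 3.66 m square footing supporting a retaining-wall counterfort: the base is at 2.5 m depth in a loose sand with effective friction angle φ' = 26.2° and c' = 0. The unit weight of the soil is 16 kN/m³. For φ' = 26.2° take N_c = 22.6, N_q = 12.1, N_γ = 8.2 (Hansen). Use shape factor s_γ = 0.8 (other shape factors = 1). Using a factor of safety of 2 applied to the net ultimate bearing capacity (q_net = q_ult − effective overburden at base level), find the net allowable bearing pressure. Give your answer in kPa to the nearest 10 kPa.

q_all(net) ≈ 320 kPa

Overburden at base level: q = 16 × 2.5 = 40 kPa.
Surcharge term q·N_q = 40 × 12.1 = 484 kPa; self-weight term 0.5·γ·B·N_γ·s_γ = 0.5 × 16 × 3.66 × 8.2 × 0.8 = 192.08 kPa.
q_ult = 484 + 192.08 = 676.08 kPa.
Net ultimate: q_net = 676.08 − 40 = 636.08 kPa.
q_all(net) = 636.08 / 2 = 318.04 kPa.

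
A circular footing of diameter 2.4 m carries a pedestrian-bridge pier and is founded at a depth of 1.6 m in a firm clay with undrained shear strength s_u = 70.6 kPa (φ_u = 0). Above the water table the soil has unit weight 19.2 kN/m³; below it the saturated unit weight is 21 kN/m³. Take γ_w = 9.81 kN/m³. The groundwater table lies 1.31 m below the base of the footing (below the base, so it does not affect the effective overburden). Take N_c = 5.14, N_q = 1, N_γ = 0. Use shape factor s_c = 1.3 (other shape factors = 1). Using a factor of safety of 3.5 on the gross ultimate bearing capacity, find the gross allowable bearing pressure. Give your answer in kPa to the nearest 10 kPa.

q = γ·D_f = 19.2 × 1.6 = 30.72 kPa.
c·N_c·s_c = 70.6 × 5.14 × 1.3 = 471.75 kPa
q·N_q = 30.72 × 1 = 30.72 kPa
q_ult = 471.75 + 30.72 = 502.47 kPa.
q_all = 502.47 / 3.5 = 143.56 kPa.

q_all ≈ 140 kPa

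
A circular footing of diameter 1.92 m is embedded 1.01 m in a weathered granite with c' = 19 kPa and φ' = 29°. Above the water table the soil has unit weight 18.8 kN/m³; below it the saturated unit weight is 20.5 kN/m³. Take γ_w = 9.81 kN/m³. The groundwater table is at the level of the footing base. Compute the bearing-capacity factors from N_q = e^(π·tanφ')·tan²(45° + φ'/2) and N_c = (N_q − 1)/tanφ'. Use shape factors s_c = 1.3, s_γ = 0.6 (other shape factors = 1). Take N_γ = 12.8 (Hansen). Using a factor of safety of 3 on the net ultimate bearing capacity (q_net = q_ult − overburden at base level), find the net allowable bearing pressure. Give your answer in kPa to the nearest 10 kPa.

q_all(net) ≈ 350 kPa

N_q = e^(π·tan29°)·tan²(59.5°) = 16.44; N_c = (N_q − 1)/tanφ' = 27.86.
Overburden at base level: q = 18.8 × 1.01 = 18.988 kPa.
Below the base the soil is submerged, so the ½γBN_γ term uses γ' = 20.5 − 9.81 = 10.69 kN/m³.
Cohesion term c·N_c·s_c = 19 × 27.86 × 1.3 = 688.15 kPa; surcharge term q·N_q = 18.988 × 16.443 = 312.23 kPa; self-weight term 0.5·γ·B·N_γ·s_γ = 0.5 × 10.69 × 1.92 × 12.8 × 0.6 = 78.815 kPa.
q_ult = 688.15 + 312.23 + 78.815 = 1079.2 kPa.
q_net = 1079.2 − 18.988 = 1060.2 kPa.
q_all(net) = 1060.2 / 3 = 353.4 kPa.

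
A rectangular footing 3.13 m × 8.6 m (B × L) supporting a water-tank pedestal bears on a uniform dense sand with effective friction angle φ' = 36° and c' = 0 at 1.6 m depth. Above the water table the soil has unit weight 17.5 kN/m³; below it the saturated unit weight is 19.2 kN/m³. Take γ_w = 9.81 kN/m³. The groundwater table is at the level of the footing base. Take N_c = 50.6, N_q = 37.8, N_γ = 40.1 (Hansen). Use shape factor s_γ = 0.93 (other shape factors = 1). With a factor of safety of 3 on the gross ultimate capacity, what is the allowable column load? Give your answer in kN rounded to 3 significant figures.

P_all ≈ 14400 kN

Effective surcharge at the founding depth q = γ·D_f = 17.5 × 1.6 = 28 kPa.
The water table coincides with the base, so in the self-weight term γ → γ' = 9.39 kN/m³.
q_ult = q·N_q + 0.5·γ·B·N_γ·s_γ
     = 28 × 37.8 + 0.5 × 9.39 × 3.13 × 40.1 × 0.93
     = 1058.4 + 548.03 = 1606.4 kPa.
Gross allowable pressure q_all = 1606.4 / 3 = 535.48 kPa.
Footing area = 26.918 m², so allowable column load = 535.48 × 26.918 = 14414 kN.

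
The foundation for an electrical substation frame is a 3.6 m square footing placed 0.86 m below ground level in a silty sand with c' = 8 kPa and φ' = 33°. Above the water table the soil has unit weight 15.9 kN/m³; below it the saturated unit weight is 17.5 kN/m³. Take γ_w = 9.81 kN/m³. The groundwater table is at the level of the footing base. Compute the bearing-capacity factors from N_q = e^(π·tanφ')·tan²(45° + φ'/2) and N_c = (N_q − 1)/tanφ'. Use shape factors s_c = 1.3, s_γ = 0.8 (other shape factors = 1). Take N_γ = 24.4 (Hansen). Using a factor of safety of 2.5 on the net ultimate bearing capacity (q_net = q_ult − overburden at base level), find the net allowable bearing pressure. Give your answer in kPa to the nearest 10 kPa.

q_all(net) ≈ 410 kPa

N_q = e^(π·tan33°)·tan²(61.5°) = 26.09; N_c = (N_q − 1)/tanφ' = 38.64.
Effective surcharge at the founding depth q = γ·D_f = 15.9 × 0.86 = 13.674 kPa.
The water table coincides with the base, so in the self-weight term γ → γ' = 7.69 kN/m³.
q_ult = c·N_c·s_c + q·N_q + 0.5·γ·B·N_γ·s_γ
     = 8 × 38.638 × 1.3 + 13.674 × 26.092 + 0.5 × 7.69 × 3.6 × 24.4 × 0.8
     = 401.84 + 356.78 + 270.2 = 1028.8 kPa.
q_net = 1028.8 − 13.674 = 1015.1 kPa.
q_all(net) = 1015.1 / 2.5 = 406.06 kPa.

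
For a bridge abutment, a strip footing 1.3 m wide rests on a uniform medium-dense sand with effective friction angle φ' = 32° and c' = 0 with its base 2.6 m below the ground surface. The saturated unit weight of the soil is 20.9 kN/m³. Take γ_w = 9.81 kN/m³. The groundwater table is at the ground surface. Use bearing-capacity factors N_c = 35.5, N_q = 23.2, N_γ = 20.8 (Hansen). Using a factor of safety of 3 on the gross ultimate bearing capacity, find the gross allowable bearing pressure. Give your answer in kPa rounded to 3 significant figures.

γ' = 20.9 − 9.81 = 11.09 kN/m³ (submerged throughout). q = 11.09 × 2.6 = 28.834 kPa; the same γ' applies in the ½γBN_γ term.
q·N_q = 28.834 × 23.2 = 668.95 kPa
0.5·γ·B·N_γ = 0.5 × 11.09 × 1.3 × 20.8 = 149.94 kPa
q_ult = 668.95 + 149.94 = 818.89 kPa.
q_all = 818.89 / 3 = 272.96 kPa.

q_all ≈ 273 kPa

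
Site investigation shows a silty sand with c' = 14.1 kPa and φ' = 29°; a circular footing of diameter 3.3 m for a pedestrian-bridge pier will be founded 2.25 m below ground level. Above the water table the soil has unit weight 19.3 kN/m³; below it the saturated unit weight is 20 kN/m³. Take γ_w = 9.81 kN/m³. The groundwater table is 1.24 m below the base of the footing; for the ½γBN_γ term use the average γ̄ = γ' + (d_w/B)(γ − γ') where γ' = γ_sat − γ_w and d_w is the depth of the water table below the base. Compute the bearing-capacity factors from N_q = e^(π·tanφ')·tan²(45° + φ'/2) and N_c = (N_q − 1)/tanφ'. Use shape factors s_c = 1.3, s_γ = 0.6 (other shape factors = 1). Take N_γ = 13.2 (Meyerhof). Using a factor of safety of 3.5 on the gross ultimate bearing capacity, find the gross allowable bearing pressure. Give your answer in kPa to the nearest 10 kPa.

q_all ≈ 400 kPa

N_q = e^(π·tan29°)·tan²(59.5°) = 16.44; N_c = (N_q − 1)/tanφ' = 27.86.
q = γ·D_f = 19.3 × 2.25 = 43.425 kPa.
γ' = 10.19 kN/m³; averaging over the depth B below the base, γ̄ = γ' + (d_w/B)(γ − γ') = 13.613 kN/m³.
c·N_c·s_c = 14.1 × 27.86 × 1.3 = 510.68 kPa
q·N_q = 43.425 × 16.443 = 714.05 kPa
0.5·γ·B·N_γ·s_γ = 0.5 × 13.613 × 3.3 × 13.2 × 0.6 = 177.9 kPa
q_ult = 510.68 + 714.05 + 177.9 = 1402.6 kPa.
q_all = 1402.6 / 3.5 = 400.75 kPa.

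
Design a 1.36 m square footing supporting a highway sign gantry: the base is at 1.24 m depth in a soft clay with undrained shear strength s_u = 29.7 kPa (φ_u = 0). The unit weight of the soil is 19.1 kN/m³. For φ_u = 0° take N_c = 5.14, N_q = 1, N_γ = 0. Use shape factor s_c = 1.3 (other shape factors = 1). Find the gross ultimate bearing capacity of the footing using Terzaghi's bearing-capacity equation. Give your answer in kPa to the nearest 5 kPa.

q_ult ≈ 220 kPa

q = γ·D_f = 19.1 × 1.24 = 23.684 kPa.
c·N_c·s_c = 29.7 × 5.14 × 1.3 = 198.46 kPa
q·N_q = 23.684 × 1 = 23.684 kPa
q_ult = 198.46 + 23.684 = 222.14 kPa.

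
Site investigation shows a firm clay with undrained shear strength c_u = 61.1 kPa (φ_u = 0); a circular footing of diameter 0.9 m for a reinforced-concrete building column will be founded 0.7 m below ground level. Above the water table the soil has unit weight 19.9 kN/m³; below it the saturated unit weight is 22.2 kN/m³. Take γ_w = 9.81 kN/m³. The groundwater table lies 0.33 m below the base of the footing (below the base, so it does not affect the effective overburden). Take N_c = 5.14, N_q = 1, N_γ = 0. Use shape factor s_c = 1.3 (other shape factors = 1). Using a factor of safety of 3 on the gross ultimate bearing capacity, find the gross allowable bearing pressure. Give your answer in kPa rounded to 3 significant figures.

Effective surcharge at the founding depth q = γ·D_f = 19.9 × 0.7 = 13.93 kPa.
q_ult = c·N_c·s_c + q·N_q
     = 61.1 × 5.14 × 1.3 + 13.93 × 1
     = 408.27 + 13.93 = 422.2 kPa.
q_all = 422.2 / 3 = 140.73 kPa.

q_all ≈ 141 kPa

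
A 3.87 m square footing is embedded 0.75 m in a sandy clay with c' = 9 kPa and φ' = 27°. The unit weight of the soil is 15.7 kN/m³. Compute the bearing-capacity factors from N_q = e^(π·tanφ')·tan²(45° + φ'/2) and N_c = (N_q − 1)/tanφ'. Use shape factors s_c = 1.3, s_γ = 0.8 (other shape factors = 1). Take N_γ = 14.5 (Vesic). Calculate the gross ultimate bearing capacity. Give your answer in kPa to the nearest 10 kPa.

tan27° = 0.5095, so N_q = e^(π×0.5095)·tan²(58.5°) = 4.957 × 2.663 = 13.2.
N_c = (13.2 − 1)/tan27° = 23.94.
Effective surcharge at the founding depth q = γ·D_f = 15.7 × 0.75 = 11.775 kPa.
q_ult = c·N_c·s_c + q·N_q + 0.5·γ·B·N_γ·s_γ
     = 9 × 23.942 × 1.3 + 11.775 × 13.199 + 0.5 × 15.7 × 3.87 × 14.5 × 0.8
     = 280.12 + 155.42 + 352.4 = 787.95 kPa.

q_ult ≈ 790 kPa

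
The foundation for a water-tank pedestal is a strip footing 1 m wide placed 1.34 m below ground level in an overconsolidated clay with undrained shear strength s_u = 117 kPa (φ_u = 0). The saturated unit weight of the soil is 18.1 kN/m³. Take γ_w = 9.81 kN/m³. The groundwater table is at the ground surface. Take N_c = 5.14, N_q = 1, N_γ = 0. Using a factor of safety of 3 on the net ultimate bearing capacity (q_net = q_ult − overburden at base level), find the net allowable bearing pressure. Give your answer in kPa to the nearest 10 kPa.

γ' = 18.1 − 9.81 = 8.29 kN/m³ (submerged throughout). q = 8.29 × 1.34 = 11.109 kPa.
c·N_c = 117 × 5.14 = 601.38 kPa
q·N_q = 11.109 × 1 = 11.109 kPa
q_ult = 601.38 + 11.109 = 612.49 kPa.
q_net = 612.49 − 11.109 = 601.38 kPa.
q_all(net) = 601.38 / 3 = 200.46 kPa.

q_all(net) ≈ 200 kPa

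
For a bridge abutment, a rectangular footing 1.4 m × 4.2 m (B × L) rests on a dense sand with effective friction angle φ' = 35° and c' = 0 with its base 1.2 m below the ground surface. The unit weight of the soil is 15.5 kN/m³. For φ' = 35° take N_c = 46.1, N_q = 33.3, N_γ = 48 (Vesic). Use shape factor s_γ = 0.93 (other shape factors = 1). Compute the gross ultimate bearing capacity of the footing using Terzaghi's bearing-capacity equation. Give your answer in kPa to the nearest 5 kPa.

Overburden at base level: q = 15.5 × 1.2 = 18.6 kPa.
Surcharge term q·N_q = 18.6 × 33.3 = 619.38 kPa; self-weight term 0.5·γ·B·N_γ·s_γ = 0.5 × 15.5 × 1.4 × 48 × 0.93 = 484.34 kPa.
q_ult = 619.38 + 484.34 = 1103.7 kPa.

q_ult ≈ 1105 kPa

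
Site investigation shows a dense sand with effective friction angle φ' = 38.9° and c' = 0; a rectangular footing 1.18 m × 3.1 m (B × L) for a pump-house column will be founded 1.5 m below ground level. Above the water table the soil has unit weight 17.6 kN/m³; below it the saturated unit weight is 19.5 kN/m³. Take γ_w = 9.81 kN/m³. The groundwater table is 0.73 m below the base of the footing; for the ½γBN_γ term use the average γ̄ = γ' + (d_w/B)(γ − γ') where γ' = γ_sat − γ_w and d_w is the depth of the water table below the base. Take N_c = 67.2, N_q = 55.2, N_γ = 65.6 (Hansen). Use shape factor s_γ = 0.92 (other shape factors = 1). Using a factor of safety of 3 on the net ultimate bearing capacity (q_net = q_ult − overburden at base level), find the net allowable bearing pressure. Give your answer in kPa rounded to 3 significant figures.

q_all(net) ≈ 650 kPa

Effective surcharge at the founding depth q = γ·D_f = 17.6 × 1.5 = 26.4 kPa.
With d_w = 0.73 m < B, γ̄ = 9.69 + (0.73/1.18) × (17.6 − 9.69) = 14.583 kN/m³.
q_ult = q·N_q + 0.5·γ·B·N_γ·s_γ
     = 26.4 × 55.2 + 0.5 × 14.583 × 1.18 × 65.6 × 0.92
     = 1457.3 + 519.28 = 1976.6 kPa.
q_net = 1976.6 − 26.4 = 1950.2 kPa.
q_all(net) = 1950.2 / 3 = 650.05 kPa.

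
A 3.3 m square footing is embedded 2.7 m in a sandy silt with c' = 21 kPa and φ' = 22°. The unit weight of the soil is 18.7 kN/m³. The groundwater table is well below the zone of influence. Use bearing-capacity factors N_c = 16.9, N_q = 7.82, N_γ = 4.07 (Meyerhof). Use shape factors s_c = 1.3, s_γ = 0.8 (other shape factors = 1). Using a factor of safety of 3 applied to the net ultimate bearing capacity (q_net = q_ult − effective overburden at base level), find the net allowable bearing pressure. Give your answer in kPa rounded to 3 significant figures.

q_all(net) ≈ 302 kPa

Overburden at base level: q = 18.7 × 2.7 = 50.49 kPa.
Cohesion term c·N_c·s_c = 21 × 16.9 × 1.3 = 461.37 kPa; surcharge term q·N_q = 50.49 × 7.82 = 394.83 kPa; self-weight term 0.5·γ·B·N_γ·s_γ = 0.5 × 18.7 × 3.3 × 4.07 × 0.8 = 100.46 kPa.
q_ult = 461.37 + 394.83 + 100.46 = 956.67 kPa.
Net ultimate: q_net = 956.67 − 50.49 = 906.18 kPa.
q_all(net) = 906.18 / 3 = 302.06 kPa.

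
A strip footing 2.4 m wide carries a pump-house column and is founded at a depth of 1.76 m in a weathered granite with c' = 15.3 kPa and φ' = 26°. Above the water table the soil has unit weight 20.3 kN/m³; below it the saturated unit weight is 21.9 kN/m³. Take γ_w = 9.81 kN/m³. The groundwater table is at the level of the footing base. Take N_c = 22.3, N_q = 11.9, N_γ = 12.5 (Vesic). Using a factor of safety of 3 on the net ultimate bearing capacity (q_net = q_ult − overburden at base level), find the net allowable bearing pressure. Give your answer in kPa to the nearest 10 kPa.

Overburden at base level: q = 20.3 × 1.76 = 35.728 kPa.
Below the base the soil is submerged, so the ½γBN_γ term uses γ' = 21.9 − 9.81 = 12.09 kN/m³.
Cohesion term c·N_c = 15.3 × 22.3 = 341.19 kPa; surcharge term q·N_q = 35.728 × 11.9 = 425.16 kPa; self-weight term 0.5·γ·B·N_γ = 0.5 × 12.09 × 2.4 × 12.5 = 181.35 kPa.
q_ult = 341.19 + 425.16 + 181.35 = 947.7 kPa.
q_net = 947.7 − 35.728 = 911.98 kPa.
q_all(net) = 911.98 / 3 = 303.99 kPa.

q_all(net) ≈ 300 kPa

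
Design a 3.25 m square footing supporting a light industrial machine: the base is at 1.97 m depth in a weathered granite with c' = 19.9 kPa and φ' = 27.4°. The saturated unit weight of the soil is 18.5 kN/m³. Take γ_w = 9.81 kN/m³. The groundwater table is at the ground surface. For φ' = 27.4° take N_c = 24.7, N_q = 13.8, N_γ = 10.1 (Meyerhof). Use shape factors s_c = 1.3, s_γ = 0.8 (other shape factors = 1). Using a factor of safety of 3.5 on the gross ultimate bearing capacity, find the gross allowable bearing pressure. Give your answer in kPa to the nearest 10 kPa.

q_all ≈ 280 kPa

Water table at ground surface, so effective unit weight γ' = 18.5 − 9.81 = 8.69 kN/m³ is used throughout; overburden q = 8.69 × 1.97 = 17.119 kPa; the same γ' applies in the ½γBN_γ term.
Cohesion term c·N_c·s_c = 19.9 × 24.7 × 1.3 = 638.99 kPa; surcharge term q·N_q = 17.119 × 13.8 = 236.25 kPa; self-weight term 0.5·γ·B·N_γ·s_γ = 0.5 × 8.69 × 3.25 × 10.1 × 0.8 = 114.1 kPa.
q_ult = 638.99 + 236.25 + 114.1 = 989.34 kPa.
q_all = 989.34 / 3.5 = 282.67 kPa.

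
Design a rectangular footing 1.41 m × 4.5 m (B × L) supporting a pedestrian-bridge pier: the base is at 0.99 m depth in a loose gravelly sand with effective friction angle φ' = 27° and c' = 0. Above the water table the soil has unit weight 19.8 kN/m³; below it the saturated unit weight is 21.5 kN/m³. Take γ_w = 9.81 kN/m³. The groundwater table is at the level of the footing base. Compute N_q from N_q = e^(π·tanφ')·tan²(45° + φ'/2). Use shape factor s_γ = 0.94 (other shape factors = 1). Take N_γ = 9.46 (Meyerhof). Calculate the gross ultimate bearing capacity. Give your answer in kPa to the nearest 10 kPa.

tan27° = 0.5095, so N_q = e^(π×0.5095)·tan²(58.5°) = 4.957 × 2.663 = 13.2.
Overburden at base level: q = 19.8 × 0.99 = 19.602 kPa.
Below the base the soil is submerged, so the ½γBN_γ term uses γ' = 21.5 − 9.81 = 11.69 kN/m³.
Surcharge term q·N_q = 19.602 × 13.199 = 258.73 kPa; self-weight term 0.5·γ·B·N_γ·s_γ = 0.5 × 11.69 × 1.41 × 9.46 × 0.94 = 73.286 kPa.
q_ult = 258.73 + 73.286 = 332.02 kPa.

q_ult ≈ 330 kPa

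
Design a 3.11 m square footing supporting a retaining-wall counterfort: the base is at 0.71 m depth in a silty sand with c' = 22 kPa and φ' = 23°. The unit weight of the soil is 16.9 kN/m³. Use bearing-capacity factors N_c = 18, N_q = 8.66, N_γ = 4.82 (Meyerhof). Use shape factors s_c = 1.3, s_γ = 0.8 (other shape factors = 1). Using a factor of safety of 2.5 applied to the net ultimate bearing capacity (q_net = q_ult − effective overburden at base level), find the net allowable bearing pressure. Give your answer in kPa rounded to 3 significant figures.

q = γ·D_f = 16.9 × 0.71 = 11.999 kPa.
c·N_c·s_c = 22 × 18 × 1.3 = 514.8 kPa
q·N_q = 11.999 × 8.66 = 103.91 kPa
0.5·γ·B·N_γ·s_γ = 0.5 × 16.9 × 3.11 × 4.82 × 0.8 = 101.33 kPa
q_ult = 514.8 + 103.91 + 101.33 = 720.05 kPa.
Net ultimate: q_net = 720.05 − 11.999 = 708.05 kPa.
q_all(net) = 708.05 / 2.5 = 283.22 kPa.

q_all(net) ≈ 283 kPa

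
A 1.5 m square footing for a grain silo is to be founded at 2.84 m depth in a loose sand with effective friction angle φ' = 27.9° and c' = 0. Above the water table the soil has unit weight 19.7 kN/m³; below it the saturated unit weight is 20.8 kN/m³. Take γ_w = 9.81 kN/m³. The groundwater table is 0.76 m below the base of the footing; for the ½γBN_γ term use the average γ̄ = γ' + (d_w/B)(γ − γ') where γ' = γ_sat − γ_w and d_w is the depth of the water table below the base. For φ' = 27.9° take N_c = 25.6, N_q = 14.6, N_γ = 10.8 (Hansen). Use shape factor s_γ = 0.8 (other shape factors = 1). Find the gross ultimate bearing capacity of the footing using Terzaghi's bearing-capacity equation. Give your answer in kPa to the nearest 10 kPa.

q_ult ≈ 920 kPa

Effective surcharge at the founding depth q = γ·D_f = 19.7 × 2.84 = 55.948 kPa.
With d_w = 0.76 m < B, γ̄ = 10.99 + (0.76/1.5) × (19.7 − 10.99) = 15.403 kN/m³.
q_ult = q·N_q + 0.5·γ·B·N_γ·s_γ
     = 55.948 × 14.6 + 0.5 × 15.403 × 1.5 × 10.8 × 0.8
     = 816.84 + 99.812 = 916.65 kPa.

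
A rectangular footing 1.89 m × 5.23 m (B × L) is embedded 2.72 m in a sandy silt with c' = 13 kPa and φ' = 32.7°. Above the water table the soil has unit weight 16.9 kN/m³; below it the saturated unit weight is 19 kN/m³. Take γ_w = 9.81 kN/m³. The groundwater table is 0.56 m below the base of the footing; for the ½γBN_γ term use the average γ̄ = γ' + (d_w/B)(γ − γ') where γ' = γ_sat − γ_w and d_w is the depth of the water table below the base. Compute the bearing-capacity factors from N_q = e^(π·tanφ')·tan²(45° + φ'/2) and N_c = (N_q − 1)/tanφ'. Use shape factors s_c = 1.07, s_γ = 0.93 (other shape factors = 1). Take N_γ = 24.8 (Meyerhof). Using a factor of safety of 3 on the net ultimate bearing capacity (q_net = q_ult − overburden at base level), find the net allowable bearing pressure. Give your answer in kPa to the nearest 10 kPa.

q_all(net) ≈ 630 kPa

N_q = e^(π·tan32.7°)·tan²(61.35°) = 25.18; N_c = (N_q − 1)/tanφ' = 37.66.
Effective surcharge at the founding depth q = γ·D_f = 16.9 × 2.72 = 45.968 kPa.
With d_w = 0.56 m < B, γ̄ = 9.19 + (0.56/1.89) × (16.9 − 9.19) = 11.474 kN/m³.
q_ult = c·N_c·s_c + q·N_q + 0.5·γ·B·N_γ·s_γ
     = 13 × 37.657 × 1.07 + 45.968 × 25.175 + 0.5 × 11.474 × 1.89 × 24.8 × 0.93
     = 523.8 + 1157.3 + 250.09 = 1931.1 kPa.
q_net = 1931.1 − 45.968 = 1885.2 kPa.
q_all(net) = 1885.2 / 3 = 628.39 kPa.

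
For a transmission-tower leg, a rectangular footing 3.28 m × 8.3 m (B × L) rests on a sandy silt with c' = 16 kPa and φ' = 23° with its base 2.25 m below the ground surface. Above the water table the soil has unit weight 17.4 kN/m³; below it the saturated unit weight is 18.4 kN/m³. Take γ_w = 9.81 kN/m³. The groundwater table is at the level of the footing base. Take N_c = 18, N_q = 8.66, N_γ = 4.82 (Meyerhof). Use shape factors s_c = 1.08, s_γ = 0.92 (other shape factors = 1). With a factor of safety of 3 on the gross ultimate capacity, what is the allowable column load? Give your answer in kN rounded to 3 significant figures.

P_all ≈ 6470 kN

Effective surcharge at the founding depth q = γ·D_f = 17.4 × 2.25 = 39.15 kPa.
The water table coincides with the base, so in the self-weight term γ → γ' = 8.59 kN/m³.
q_ult = c·N_c·s_c + q·N_q + 0.5·γ·B·N_γ·s_γ
     = 16 × 18 × 1.08 + 39.15 × 8.66 + 0.5 × 8.59 × 3.28 × 4.82 × 0.92
     = 311.04 + 339.04 + 62.47 = 712.55 kPa.
Gross allowable pressure q_all = 712.55 / 3 = 237.52 kPa.
Footing area = 27.224 m², so allowable column load = 237.52 × 27.224 = 6466.1 kN.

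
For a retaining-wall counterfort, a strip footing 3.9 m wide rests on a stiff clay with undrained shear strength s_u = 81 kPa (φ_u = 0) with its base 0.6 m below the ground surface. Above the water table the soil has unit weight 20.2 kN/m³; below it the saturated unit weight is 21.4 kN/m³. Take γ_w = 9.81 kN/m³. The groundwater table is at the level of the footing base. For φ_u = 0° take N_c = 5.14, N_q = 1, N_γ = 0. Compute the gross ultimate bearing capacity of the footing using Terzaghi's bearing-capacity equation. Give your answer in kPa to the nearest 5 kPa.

q_ult ≈ 430 kPa

Effective surcharge at the founding depth q = γ·D_f = 20.2 × 0.6 = 12.12 kPa.
q_ult = c·N_c + q·N_q
     = 81 × 5.14 + 12.12 × 1
     = 416.34 + 12.12 = 428.46 kPa.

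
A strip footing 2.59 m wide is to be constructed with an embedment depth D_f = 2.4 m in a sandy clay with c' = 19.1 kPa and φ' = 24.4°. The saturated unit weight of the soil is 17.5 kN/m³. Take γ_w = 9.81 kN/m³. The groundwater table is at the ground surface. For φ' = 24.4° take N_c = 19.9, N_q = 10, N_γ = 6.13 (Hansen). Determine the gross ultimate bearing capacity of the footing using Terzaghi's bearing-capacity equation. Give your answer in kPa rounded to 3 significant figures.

With the water table at the surface the whole profile is submerged: γ' = 17.5 − 9.81 = 7.69 kN/m³, so q = γ'·D_f = 18.456 kPa; the same γ' applies in the ½γBN_γ term.
q_ult = c·N_c + q·N_q + 0.5·γ·B·N_γ
     = 19.1 × 19.9 + 18.456 × 10 + 0.5 × 7.69 × 2.59 × 6.13
     = 380.09 + 184.56 + 61.046 = 625.7 kPa.

q_ult ≈ 626 kPa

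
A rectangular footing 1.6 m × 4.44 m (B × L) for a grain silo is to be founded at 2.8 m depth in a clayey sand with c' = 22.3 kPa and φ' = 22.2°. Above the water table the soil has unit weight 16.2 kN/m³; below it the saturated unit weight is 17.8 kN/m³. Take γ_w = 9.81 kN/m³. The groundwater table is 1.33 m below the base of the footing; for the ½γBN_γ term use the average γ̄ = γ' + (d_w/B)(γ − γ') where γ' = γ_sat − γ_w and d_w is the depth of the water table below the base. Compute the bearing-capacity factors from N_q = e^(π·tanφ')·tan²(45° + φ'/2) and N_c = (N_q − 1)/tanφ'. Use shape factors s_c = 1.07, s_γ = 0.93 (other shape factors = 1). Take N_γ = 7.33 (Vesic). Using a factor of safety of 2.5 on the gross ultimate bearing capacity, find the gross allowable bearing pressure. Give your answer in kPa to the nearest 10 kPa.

q_all ≈ 340 kPa

N_q = e^(π·tan22.2°)·tan²(56.1°) = 7.98; N_c = (N_q − 1)/tanφ' = 17.11.
Effective surcharge at the founding depth q = γ·D_f = 16.2 × 2.8 = 45.36 kPa.
With d_w = 1.33 m < B, γ̄ = 7.99 + (1.33/1.6) × (16.2 − 7.99) = 14.815 kN/m³.
q_ult = c·N_c·s_c + q·N_q + 0.5·γ·B·N_γ·s_γ
     = 22.3 × 17.108 × 1.07 + 45.36 × 7.9816 + 0.5 × 14.815 × 1.6 × 7.33 × 0.93
     = 408.21 + 362.04 + 80.792 = 851.05 kPa.
q_all = 851.05 / 2.5 = 340.42 kPa.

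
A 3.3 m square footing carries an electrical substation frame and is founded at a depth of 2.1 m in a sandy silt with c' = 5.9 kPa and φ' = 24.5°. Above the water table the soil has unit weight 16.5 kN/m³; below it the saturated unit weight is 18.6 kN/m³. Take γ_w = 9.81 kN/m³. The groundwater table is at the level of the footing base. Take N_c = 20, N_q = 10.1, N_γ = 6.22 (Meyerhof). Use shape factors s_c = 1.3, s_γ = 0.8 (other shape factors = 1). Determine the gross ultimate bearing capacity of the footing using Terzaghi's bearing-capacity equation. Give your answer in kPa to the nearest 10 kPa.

q_ult ≈ 580 kPa

q = γ·D_f = 16.5 × 2.1 = 34.65 kPa.
For the ½γBN_γ term take γ' = 18.6 − 9.81 = 8.79 kN/m³ (soil below base is submerged).
c·N_c·s_c = 5.9 × 20 × 1.3 = 153.4 kPa
q·N_q = 34.65 × 10.1 = 349.96 kPa
0.5·γ·B·N_γ·s_γ = 0.5 × 8.79 × 3.3 × 6.22 × 0.8 = 72.169 kPa
q_ult = 153.4 + 349.96 + 72.169 = 575.53 kPa.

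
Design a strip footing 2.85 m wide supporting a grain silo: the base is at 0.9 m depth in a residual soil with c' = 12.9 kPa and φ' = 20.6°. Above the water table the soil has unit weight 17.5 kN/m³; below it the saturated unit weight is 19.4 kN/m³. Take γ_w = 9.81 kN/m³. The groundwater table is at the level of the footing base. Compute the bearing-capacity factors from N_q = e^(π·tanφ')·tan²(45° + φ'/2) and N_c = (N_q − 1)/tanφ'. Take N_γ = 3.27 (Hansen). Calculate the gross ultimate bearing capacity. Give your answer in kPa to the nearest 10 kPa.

tan20.6° = 0.3759, so N_q = e^(π×0.3759)·tan²(55.3°) = 3.257 × 2.086 = 6.79.
N_c = (6.79 − 1)/tan20.6° = 15.41.
q = γ·D_f = 17.5 × 0.9 = 15.75 kPa.
For the ½γBN_γ term take γ' = 19.4 − 9.81 = 9.59 kN/m³ (soil below base is submerged).
c·N_c = 12.9 × 15.413 = 198.83 kPa
q·N_q = 15.75 × 6.7933 = 106.99 kPa
0.5·γ·B·N_γ = 0.5 × 9.59 × 2.85 × 3.27 = 44.687 kPa
q_ult = 198.83 + 106.99 + 44.687 = 350.51 kPa.

q_ult ≈ 350 kPa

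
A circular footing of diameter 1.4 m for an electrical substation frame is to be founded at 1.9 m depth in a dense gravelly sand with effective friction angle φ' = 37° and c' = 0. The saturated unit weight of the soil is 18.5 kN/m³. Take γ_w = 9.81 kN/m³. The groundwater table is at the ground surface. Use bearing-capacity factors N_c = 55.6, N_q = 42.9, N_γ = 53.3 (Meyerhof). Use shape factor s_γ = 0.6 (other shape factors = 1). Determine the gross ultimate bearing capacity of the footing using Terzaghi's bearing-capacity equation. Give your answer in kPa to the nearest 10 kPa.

γ' = 18.5 − 9.81 = 8.69 kN/m³ (submerged throughout). q = 8.69 × 1.9 = 16.511 kPa; the same γ' applies in the ½γBN_γ term.
q·N_q = 16.511 × 42.9 = 708.32 kPa
0.5·γ·B·N_γ·s_γ = 0.5 × 8.69 × 1.4 × 53.3 × 0.6 = 194.53 kPa
q_ult = 708.32 + 194.53 = 902.86 kPa.

q_ult ≈ 900 kPa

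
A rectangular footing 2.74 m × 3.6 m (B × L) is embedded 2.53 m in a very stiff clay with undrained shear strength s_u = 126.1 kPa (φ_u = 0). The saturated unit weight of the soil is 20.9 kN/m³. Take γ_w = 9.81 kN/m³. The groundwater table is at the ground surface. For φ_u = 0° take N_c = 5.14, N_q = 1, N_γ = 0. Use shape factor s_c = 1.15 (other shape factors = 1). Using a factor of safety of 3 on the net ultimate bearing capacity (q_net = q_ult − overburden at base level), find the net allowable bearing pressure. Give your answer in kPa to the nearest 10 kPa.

q_all(net) ≈ 250 kPa

γ' = 20.9 − 9.81 = 11.09 kN/m³ (submerged throughout). q = 11.09 × 2.53 = 28.058 kPa.
c·N_c·s_c = 126.1 × 5.14 × 1.15 = 745.38 kPa
q·N_q = 28.058 × 1 = 28.058 kPa
q_ult = 745.38 + 28.058 = 773.43 kPa.
q_net = 773.43 − 28.058 = 745.38 kPa.
q_all(net) = 745.38 / 3 = 248.46 kPa.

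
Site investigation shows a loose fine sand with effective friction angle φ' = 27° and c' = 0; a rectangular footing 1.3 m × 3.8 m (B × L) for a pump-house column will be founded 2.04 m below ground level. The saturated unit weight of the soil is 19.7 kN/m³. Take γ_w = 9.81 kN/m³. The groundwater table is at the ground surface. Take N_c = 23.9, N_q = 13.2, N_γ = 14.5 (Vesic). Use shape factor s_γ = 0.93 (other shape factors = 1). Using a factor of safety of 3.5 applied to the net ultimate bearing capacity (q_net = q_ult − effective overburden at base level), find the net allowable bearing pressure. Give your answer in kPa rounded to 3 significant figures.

With the water table at the surface the whole profile is submerged: γ' = 19.7 − 9.81 = 9.89 kN/m³, so q = γ'·D_f = 20.176 kPa; the same γ' applies in the ½γBN_γ term.
q_ult = q·N_q + 0.5·γ·B·N_γ·s_γ
     = 20.176 × 13.2 + 0.5 × 9.89 × 1.3 × 14.5 × 0.93
     = 266.32 + 86.688 = 353.01 kPa.
Net ultimate: q_net = 353.01 − 20.176 = 332.83 kPa.
q_all(net) = 332.83 / 3.5 = 95.094 kPa.

q_all(net) ≈ 95.1 kPa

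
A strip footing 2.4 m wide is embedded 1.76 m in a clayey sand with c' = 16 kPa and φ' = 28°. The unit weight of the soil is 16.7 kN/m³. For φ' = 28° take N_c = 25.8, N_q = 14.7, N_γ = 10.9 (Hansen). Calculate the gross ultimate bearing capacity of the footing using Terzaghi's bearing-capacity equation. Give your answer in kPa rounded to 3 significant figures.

Effective surcharge at the founding depth q = γ·D_f = 16.7 × 1.76 = 29.392 kPa.
q_ult = c·N_c + q·N_q + 0.5·γ·B·N_γ
     = 16 × 25.8 + 29.392 × 14.7 + 0.5 × 16.7 × 2.4 × 10.9
     = 412.8 + 432.06 + 218.44 = 1063.3 kPa.

q_ult ≈ 1060 kPa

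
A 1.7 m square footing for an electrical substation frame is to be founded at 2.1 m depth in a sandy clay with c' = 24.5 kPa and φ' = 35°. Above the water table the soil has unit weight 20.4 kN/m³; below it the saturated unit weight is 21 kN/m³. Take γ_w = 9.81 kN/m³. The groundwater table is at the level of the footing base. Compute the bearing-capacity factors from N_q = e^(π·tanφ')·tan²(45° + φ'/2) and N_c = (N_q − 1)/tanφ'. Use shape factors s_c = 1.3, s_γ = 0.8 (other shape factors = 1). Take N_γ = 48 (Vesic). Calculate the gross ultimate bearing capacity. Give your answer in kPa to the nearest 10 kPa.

q_ult ≈ 3260 kPa

tan35° = 0.7002, so N_q = e^(π×0.7002)·tan²(62.5°) = 9.023 × 3.69 = 33.3.
N_c = (33.3 − 1)/tan35° = 46.12.
Overburden at base level: q = 20.4 × 2.1 = 42.84 kPa.
Below the base the soil is submerged, so the ½γBN_γ term uses γ' = 21 − 9.81 = 11.19 kN/m³.
Cohesion term c·N_c·s_c = 24.5 × 46.124 × 1.3 = 1469 kPa; surcharge term q·N_q = 42.84 × 33.296 = 1426.4 kPa; self-weight term 0.5·γ·B·N_γ·s_γ = 0.5 × 11.19 × 1.7 × 48 × 0.8 = 365.24 kPa.
q_ult = 1469 + 1426.4 + 365.24 = 3260.7 kPa.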